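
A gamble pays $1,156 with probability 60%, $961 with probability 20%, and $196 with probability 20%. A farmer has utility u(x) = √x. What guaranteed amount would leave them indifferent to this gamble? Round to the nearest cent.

E[u] = 0.6·√1156 + 0.2·√961 + 0.2·√196 = 0.6·34 + 0.2·31 + 0.2·14 = 29.4
CE = (29.4)² = 864.36

$864.36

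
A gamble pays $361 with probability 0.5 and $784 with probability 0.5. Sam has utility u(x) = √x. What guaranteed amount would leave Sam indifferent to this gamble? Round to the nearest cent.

E[u] = 0.5·√361 + 0.5·√784 = 0.5·19 + 0.5·28 = 23.5
CE = (23.5)² = 552.25

$552.25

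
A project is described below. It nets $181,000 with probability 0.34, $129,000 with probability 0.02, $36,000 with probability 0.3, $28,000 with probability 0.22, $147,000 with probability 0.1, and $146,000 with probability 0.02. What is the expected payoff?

EV = 0.34 × 181000 + 0.02 × 129000 + 0.3 × 36000 + 0.22 × 28000 + 0.1 × 147000 + 0.02 × 146000 = 61540 + 2580 + 10800 + 6160 + 14700 + 2920 = 98700

$98,700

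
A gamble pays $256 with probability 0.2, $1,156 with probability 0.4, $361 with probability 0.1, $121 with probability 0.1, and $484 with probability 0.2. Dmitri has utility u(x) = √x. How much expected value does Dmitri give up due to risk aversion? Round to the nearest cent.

$72.96

E[u] = 0.2·√256 + 0.4·√1156 + 0.1·√361 + 0.1·√121 + 0.2·√484 = 0.2·16 + 0.4·34 + 0.1·19 + 0.1·11 + 0.2·22 = 24.2
CE = (24.2)² = 585.64
Risk premium = EV − CE = 658.6 − 585.64 = 72.96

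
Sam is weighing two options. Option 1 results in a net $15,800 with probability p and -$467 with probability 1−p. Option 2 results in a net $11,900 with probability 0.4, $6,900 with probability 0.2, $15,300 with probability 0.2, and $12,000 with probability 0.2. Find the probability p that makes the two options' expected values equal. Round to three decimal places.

EV(Option 2) = 0.4 × 11900 + 0.2 × 6900 + 0.2 × 15300 + 0.2 × 12000 = 4760 + 1380 + 3060 + 2400 = 11600
p·15800 + (1−p)·(-467) = 11600
16267p − 467 = 11600
p = (11600 + 467) / 16267

p = 0.742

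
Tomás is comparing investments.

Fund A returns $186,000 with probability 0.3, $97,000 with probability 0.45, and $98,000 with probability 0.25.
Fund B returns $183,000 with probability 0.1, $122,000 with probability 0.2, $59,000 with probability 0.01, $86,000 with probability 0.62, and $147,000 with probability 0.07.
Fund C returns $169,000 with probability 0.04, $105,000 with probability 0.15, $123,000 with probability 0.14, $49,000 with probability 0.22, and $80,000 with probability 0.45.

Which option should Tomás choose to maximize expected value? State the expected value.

Fund A ($123,950)

Fund A = 0.3 × 186000 + 0.45 × 97000 + 0.25 × 98000 = 55800 + 43650 + 24500 = 123950
Fund B = 0.1 × 183000 + 0.2 × 122000 + 0.01 × 59000 + 0.62 × 86000 + 0.07 × 147000 = 18300 + 24400 + 590 + 53320 + 10290 = 106900
Fund C = 0.04 × 169000 + 0.15 × 105000 + 0.14 × 123000 + 0.22 × 49000 + 0.45 × 80000 = 6760 + 15750 + 17220 + 10780 + 36000 = 86510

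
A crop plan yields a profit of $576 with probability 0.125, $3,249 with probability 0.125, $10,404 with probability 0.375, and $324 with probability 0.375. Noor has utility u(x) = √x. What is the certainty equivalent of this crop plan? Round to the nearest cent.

$3,038.77

E[u] = 0.125·√576 + 0.125·√3249 + 0.375·√10404 + 0.375·√324 = 0.125·24 + 0.125·57 + 0.375·102 + 0.375·18 = 55.125
CE = (55.125)² = 3038.765625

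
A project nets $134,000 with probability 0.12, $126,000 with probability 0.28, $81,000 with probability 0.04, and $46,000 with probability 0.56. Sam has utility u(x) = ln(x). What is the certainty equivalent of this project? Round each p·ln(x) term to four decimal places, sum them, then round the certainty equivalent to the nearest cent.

E[u] = 0.12·ln(134000) + 0.28·ln(126000) + 0.04·ln(81000) + 0.56·ln(46000) = 1.4167 + 3.2883 + 0.4521 + 6.0124 = 11.1695
CE = e^11.1695 ≈ 70933.63

$70,933.63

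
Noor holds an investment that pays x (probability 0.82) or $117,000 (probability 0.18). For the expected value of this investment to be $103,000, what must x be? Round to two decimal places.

0.82·x + 0.18·117000 = 103000
0.82·x = 103000 − 21060 = 81940
x = 81940 / 0.82 = 99926.8293

x = $99,926.83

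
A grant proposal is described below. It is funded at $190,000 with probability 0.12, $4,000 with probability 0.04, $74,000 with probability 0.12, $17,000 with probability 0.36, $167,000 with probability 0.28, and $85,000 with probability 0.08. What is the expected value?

EV = 0.12 × 190000 + 0.04 × 4000 + 0.12 × 74000 + 0.36 × 17000 + 0.28 × 167000 + 0.08 × 85000 = 22800 + 160 + 8880 + 6120 + 46760 + 6800 = 91520

$91,520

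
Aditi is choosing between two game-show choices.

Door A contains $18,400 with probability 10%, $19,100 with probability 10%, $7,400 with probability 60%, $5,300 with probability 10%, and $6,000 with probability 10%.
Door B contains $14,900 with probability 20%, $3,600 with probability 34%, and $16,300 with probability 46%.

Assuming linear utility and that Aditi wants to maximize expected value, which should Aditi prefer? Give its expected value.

Door A = 0.1 × 18400 + 0.1 × 19100 + 0.6 × 7400 + 0.1 × 5300 + 0.1 × 6000 = 1840 + 1910 + 4440 + 530 + 600 = 9320
Door B = 0.2 × 14900 + 0.34 × 3600 + 0.46 × 16300 = 2980 + 1224 + 7498 = 11702

Door B ($11,702)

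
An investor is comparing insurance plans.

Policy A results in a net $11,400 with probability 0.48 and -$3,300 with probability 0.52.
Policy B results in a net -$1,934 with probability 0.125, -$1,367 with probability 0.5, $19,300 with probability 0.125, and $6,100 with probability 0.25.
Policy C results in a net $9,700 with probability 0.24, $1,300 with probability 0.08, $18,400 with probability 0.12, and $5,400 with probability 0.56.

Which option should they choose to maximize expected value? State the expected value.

Policy C ($7,664)

Policy A = 0.48 × 11400 + 0.52 × (-3300) = 5472 − 1716 = 3756
Policy B = 0.125 × (-1934) + 0.5 × (-1367) + 0.125 × 19300 + 0.25 × 6100 = -241.75 − 683.5 + 2412.5 + 1525 = 3012.25
Policy C = 0.24 × 9700 + 0.08 × 1300 + 0.12 × 18400 + 0.56 × 5400 = 2328 + 104 + 2208 + 3024 = 7664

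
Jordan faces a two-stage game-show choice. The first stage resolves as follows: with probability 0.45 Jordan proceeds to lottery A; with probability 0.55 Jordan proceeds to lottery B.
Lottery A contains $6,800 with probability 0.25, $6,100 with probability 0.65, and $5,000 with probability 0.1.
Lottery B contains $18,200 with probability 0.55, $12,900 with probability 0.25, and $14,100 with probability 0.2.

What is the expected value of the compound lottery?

$11,604.50

EV(A) = 0.25 × 6800 + 0.65 × 6100 + 0.1 × 5000 = 1700 + 3965 + 500 = 6165
EV(B) = 0.55 × 18200 + 0.25 × 12900 + 0.2 × 14100 = 10010 + 3225 + 2820 = 16055
Overall = 0.45 × 6165 + 0.55 × 16055 = 2774.25 + 8830.25 = 11604.5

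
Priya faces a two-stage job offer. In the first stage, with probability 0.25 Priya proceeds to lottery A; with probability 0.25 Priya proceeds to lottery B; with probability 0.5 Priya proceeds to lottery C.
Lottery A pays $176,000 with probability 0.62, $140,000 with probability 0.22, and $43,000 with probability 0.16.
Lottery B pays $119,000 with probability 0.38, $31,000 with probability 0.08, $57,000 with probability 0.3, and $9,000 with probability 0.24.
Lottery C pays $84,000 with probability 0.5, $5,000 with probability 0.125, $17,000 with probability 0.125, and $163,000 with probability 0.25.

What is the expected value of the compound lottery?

$96,190

EV(A) = 0.62 × 176000 + 0.22 × 140000 + 0.16 × 43000 = 109120 + 30800 + 6880 = 146800
EV(B) = 0.38 × 119000 + 0.08 × 31000 + 0.3 × 57000 + 0.24 × 9000 = 45220 + 2480 + 17100 + 2160 = 66960
EV(C) = 0.5 × 84000 + 0.125 × 5000 + 0.125 × 17000 + 0.25 × 163000 = 42000 + 625 + 2125 + 40750 = 85500
Overall = 0.25 × 146800 + 0.25 × 66960 + 0.5 × 85500 = 36700 + 16740 + 42750 = 96190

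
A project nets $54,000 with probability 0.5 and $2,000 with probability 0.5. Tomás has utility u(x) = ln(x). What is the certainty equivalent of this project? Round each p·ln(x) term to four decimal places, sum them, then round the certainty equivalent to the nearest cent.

E[u] = 0.5·ln(54000) + 0.5·ln(2000) = 5.4484 + 3.8005 = 9.2489
CE = e^9.2489 ≈ 10393.13

$10,393.13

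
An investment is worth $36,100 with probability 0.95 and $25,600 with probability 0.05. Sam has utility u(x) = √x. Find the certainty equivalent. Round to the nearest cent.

$35,532.25

E[u] = 0.95·√36100 + 0.05·√25600 = 0.95·190 + 0.05·160 = 188.5
CE = (188.5)² = 35532.25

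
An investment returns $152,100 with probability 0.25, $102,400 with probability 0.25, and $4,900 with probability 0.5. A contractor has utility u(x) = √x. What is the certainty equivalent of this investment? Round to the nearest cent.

E[u] = 0.25·√152100 + 0.25·√102400 + 0.5·√4900 = 0.25·390 + 0.25·320 + 0.5·70 = 212.5
CE = (212.5)² = 45156.25

$45,156.25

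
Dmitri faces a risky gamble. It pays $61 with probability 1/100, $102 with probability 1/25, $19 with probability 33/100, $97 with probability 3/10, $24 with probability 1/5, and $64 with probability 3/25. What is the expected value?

EV = 1/100 × 61 + 1/25 × 102 + 33/100 × 19 + 3/10 × 97 + 1/5 × 24 + 3/25 × 64 = 0.61 + 4.08 + 6.27 + 29.1 + 4.8 + 7.68 = 52.54

$52.54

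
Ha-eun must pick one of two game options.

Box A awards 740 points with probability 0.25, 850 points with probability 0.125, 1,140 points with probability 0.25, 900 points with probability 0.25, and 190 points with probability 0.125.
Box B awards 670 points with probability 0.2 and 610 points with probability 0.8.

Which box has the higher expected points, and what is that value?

Box A (825 points)

Box A = 0.25 × 740 + 0.125 × 850 + 0.25 × 1140 + 0.25 × 900 + 0.125 × 190 = 185 + 106.25 + 285 + 225 + 23.75 = 825
Box B = 0.2 × 670 + 0.8 × 610 = 134 + 488 = 622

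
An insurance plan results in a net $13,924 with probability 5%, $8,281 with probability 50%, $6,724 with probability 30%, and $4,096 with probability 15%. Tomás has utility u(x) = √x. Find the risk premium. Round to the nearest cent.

$140.94

E[u] = 0.05·√13924 + 0.5·√8281 + 0.3·√6724 + 0.15·√4096 = 0.05·118 + 0.5·91 + 0.3·82 + 0.15·64 = 85.6
CE = (85.6)² = 7327.36
Risk premium = EV − CE = 7468.3 − 7327.36 = 140.94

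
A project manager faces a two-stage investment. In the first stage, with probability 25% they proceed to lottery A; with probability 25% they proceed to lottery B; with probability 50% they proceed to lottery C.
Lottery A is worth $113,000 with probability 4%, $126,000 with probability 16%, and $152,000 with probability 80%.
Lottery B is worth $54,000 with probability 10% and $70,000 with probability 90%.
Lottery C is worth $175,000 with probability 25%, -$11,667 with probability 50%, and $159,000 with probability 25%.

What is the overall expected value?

EV(A) = 0.04 × 113000 + 0.16 × 126000 + 0.8 × 152000 = 4520 + 20160 + 121600 = 146280
EV(B) = 0.1 × 54000 + 0.9 × 70000 = 5400 + 63000 = 68400
EV(C) = 0.25 × 175000 + 0.5 × (-11667) + 0.25 × 159000 = 43750 − 5833.5 + 39750 = 77666.5
Overall = 0.25 × 146280 + 0.25 × 68400 + 0.5 × 77666.5 = 36570 + 17100 + 38833.25 = 92503.25

$92,503.25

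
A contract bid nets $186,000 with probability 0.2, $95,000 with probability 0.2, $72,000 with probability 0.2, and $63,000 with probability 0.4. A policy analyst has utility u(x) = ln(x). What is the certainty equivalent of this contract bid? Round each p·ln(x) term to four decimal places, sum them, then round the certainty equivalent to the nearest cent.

$87,229.69

E[u] = 0.2·ln(186000) + 0.2·ln(95000) + 0.2·ln(72000) + 0.4·ln(63000) = 2.4267 + 2.2923 + 2.2369 + 4.4204 = 11.3763
CE = e^11.3763 ≈ 87229.69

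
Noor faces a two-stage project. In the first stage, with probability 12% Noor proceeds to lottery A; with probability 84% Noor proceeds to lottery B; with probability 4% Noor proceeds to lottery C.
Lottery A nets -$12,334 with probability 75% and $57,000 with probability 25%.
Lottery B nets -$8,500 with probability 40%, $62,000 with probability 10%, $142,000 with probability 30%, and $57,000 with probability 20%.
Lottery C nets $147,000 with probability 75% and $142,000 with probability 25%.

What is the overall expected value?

$54,141.94

EV(A) = 0.75 × (-12334) + 0.25 × 57000 = -9250.5 + 14250 = 4999.5
EV(B) = 0.4 × (-8500) + 0.1 × 62000 + 0.3 × 142000 + 0.2 × 57000 = -3400 + 6200 + 42600 + 11400 = 56800
EV(C) = 0.75 × 147000 + 0.25 × 142000 = 110250 + 35500 = 145750
Overall = 0.12 × 4999.5 + 0.84 × 56800 + 0.04 × 145750 = 599.94 + 47712 + 5830 = 54141.94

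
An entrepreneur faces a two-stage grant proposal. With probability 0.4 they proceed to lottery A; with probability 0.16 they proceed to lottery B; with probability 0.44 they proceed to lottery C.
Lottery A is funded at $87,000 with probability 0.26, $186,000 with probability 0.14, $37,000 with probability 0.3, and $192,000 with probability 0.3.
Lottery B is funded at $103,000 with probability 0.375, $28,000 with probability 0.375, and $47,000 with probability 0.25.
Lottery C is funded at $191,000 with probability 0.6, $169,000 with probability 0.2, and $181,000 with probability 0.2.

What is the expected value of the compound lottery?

EV(A) = 0.26 × 87000 + 0.14 × 186000 + 0.3 × 37000 + 0.3 × 192000 = 22620 + 26040 + 11100 + 57600 = 117360
EV(B) = 0.375 × 103000 + 0.375 × 28000 + 0.25 × 47000 = 38625 + 10500 + 11750 = 60875
EV(C) = 0.6 × 191000 + 0.2 × 169000 + 0.2 × 181000 = 114600 + 33800 + 36200 = 184600
Overall = 0.4 × 117360 + 0.16 × 60875 + 0.44 × 184600 = 46944 + 9740 + 81224 = 137908

$137,908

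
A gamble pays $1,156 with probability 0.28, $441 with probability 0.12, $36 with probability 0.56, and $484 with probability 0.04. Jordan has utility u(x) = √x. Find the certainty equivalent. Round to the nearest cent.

$265.04

E[u] = 0.28·√1156 + 0.12·√441 + 0.56·√36 + 0.04·√484 = 0.28·34 + 0.12·21 + 0.56·6 + 0.04·22 = 16.28
CE = (16.28)² = 265.0384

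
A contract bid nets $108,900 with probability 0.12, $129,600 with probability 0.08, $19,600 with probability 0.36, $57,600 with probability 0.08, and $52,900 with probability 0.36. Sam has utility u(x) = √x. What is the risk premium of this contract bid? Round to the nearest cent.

E[u] = 0.12·√108900 + 0.08·√129600 + 0.36·√19600 + 0.08·√57600 + 0.36·√52900 = 0.12·330 + 0.08·360 + 0.36·140 + 0.08·240 + 0.36·230 = 220.8
CE = (220.8)² = 48752.64
Risk premium = EV − CE = 54144 − 48752.64 = 5391.36

$5,391.36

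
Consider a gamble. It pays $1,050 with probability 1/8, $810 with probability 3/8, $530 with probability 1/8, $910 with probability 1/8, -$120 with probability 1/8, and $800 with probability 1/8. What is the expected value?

$700

EV = 1/8 × 1050 + 3/8 × 810 + 1/8 × 530 + 1/8 × 910 + 1/8 × (-120) + 1/8 × 800 = 131.25 + 303.75 + 66.25 + 113.75 − 15 + 100 = 700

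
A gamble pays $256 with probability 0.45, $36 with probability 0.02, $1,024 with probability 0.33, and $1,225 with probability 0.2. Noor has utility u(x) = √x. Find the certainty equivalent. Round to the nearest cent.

E[u] = 0.45·√256 + 0.02·√36 + 0.33·√1024 + 0.2·√1225 = 0.45·16 + 0.02·6 + 0.33·32 + 0.2·35 = 24.88
CE = (24.88)² = 619.0144

$619.01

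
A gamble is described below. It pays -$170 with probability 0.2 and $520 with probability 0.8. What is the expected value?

EV = 0.2 × (-170) + 0.8 × 520 = -34 + 416 = 382

$382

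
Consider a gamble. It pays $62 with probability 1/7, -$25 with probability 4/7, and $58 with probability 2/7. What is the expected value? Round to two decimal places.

EV = 1/7 × 62 + 4/7 × (-25) + 2/7 × 58 = 8.8571 − 14.2857 + 16.5714 = 11.1429

$11.14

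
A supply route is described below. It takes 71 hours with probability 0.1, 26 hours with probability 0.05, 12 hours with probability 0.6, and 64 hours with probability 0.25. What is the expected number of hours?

31.6 hours

EV = 0.1 × 71 + 0.05 × 26 + 0.6 × 12 + 0.25 × 64 = 7.1 + 1.3 + 7.2 + 16 = 31.6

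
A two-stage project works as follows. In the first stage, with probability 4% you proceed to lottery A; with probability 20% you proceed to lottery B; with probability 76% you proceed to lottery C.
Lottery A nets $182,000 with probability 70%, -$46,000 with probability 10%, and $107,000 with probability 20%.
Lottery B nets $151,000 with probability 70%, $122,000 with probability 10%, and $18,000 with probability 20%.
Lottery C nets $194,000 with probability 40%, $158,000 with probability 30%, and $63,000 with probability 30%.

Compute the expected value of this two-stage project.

$139,432

EV(A) = 0.7 × 182000 + 0.1 × (-46000) + 0.2 × 107000 = 127400 − 4600 + 21400 = 144200
EV(B) = 0.7 × 151000 + 0.1 × 122000 + 0.2 × 18000 = 105700 + 12200 + 3600 = 121500
EV(C) = 0.4 × 194000 + 0.3 × 158000 + 0.3 × 63000 = 77600 + 47400 + 18900 = 143900
Overall = 0.04 × 144200 + 0.2 × 121500 + 0.76 × 143900 = 5768 + 24300 + 109364 = 139432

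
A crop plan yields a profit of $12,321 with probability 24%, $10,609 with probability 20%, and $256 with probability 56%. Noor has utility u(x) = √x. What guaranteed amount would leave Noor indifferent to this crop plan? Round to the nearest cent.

E[u] = 0.24·√12321 + 0.2·√10609 + 0.56·√256 = 0.24·111 + 0.2·103 + 0.56·16 = 56.2
CE = (56.2)² = 3158.44

$3,158.44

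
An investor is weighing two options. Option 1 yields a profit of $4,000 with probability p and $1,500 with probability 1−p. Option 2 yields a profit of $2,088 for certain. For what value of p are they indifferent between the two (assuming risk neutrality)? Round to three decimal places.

p·4000 + (1−p)·1500 = 2088
2500p + 1500 = 2088
p = (2088 − 1500) / 2500

p = 0.235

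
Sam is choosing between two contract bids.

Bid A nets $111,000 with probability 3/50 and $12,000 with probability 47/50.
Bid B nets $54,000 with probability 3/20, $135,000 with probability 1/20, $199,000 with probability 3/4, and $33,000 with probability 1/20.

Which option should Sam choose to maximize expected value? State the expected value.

Bid B ($165,750)

Bid A = 3/50 × 111000 + 47/50 × 12000 = 6660 + 11280 = 17940
Bid B = 3/20 × 54000 + 1/20 × 135000 + 3/4 × 199000 + 1/20 × 33000 = 8100 + 6750 + 149250 + 1650 = 165750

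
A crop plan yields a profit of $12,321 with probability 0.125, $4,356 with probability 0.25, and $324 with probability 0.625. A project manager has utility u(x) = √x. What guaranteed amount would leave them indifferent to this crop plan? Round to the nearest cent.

E[u] = 0.125·√12321 + 0.25·√4356 + 0.625·√324 = 0.125·111 + 0.25·66 + 0.625·18 = 41.625
CE = (41.625)² = 1732.640625

$1,732.64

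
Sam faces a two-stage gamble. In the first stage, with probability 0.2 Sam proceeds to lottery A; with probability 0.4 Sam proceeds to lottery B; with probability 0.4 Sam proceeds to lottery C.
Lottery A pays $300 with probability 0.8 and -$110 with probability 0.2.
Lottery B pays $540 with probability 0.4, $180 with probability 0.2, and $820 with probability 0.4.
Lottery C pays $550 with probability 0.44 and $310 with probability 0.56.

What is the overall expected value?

EV(A) = 0.8 × 300 + 0.2 × (-110) = 240 − 22 = 218
EV(B) = 0.4 × 540 + 0.2 × 180 + 0.4 × 820 = 216 + 36 + 328 = 580
EV(C) = 0.44 × 550 + 0.56 × 310 = 242 + 173.6 = 415.6
Overall = 0.2 × 218 + 0.4 × 580 + 0.4 × 415.6 = 43.6 + 232 + 166.24 = 441.84

$441.84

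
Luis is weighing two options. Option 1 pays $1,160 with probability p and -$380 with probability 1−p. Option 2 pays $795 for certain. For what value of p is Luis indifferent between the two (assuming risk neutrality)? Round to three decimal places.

p·1160 + (1−p)·(-380) = 795
1540p − 380 = 795
p = (795 + 380) / 1540

p = 0.763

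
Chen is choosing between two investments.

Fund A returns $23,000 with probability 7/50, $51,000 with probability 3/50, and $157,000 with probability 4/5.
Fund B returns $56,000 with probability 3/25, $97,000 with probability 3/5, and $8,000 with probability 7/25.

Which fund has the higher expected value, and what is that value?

Fund A ($131,880)

Fund A = 7/50 × 23000 + 3/50 × 51000 + 4/5 × 157000 = 3220 + 3060 + 125600 = 131880
Fund B = 3/25 × 56000 + 3/5 × 97000 + 7/25 × 8000 = 6720 + 58200 + 2240 = 67160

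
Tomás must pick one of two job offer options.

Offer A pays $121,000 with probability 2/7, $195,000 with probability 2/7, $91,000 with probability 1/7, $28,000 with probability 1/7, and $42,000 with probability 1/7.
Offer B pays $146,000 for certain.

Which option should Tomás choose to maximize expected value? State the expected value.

Offer B ($146,000)

Offer A = 2/7 × 121000 + 2/7 × 195000 + 1/7 × 91000 + 1/7 × 28000 + 1/7 × 42000 = 34571.4286 + 55714.2857 + 13000 + 4000 + 6000 = 113285.7143
Offer B: 146000 (certain)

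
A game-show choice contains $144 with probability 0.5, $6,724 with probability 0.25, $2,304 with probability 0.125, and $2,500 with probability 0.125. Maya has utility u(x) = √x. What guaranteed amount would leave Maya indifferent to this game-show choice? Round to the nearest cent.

$1,501.56

E[u] = 0.5·√144 + 0.25·√6724 + 0.125·√2304 + 0.125·√2500 = 0.5·12 + 0.25·82 + 0.125·48 + 0.125·50 = 38.75
CE = (38.75)² = 1501.5625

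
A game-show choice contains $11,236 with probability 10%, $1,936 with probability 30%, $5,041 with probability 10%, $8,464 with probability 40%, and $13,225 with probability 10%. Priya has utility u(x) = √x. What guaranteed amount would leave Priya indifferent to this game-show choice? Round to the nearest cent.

E[u] = 0.1·√11236 + 0.3·√1936 + 0.1·√5041 + 0.4·√8464 + 0.1·√13225 = 0.1·106 + 0.3·44 + 0.1·71 + 0.4·92 + 0.1·115 = 79.2
CE = (79.2)² = 6272.64

$6,272.64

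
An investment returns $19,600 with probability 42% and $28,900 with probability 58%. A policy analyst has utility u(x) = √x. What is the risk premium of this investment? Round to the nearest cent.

$219.24

E[u] = 0.42·√19600 + 0.58·√28900 = 0.42·140 + 0.58·170 = 157.4
CE = (157.4)² = 24774.76
Risk premium = EV − CE = 24994 − 24774.76 = 219.24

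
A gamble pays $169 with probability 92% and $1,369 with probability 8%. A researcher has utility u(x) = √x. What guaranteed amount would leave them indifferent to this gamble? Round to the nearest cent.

E[u] = 0.92·√169 + 0.08·√1369 = 0.92·13 + 0.08·37 = 14.92
CE = (14.92)² = 222.6064

$222.61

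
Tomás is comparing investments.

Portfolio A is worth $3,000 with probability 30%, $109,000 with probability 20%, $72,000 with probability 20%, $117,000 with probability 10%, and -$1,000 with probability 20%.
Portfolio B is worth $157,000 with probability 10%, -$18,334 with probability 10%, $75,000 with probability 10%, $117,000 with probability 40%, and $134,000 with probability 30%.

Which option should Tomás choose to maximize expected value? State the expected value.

Portfolio A = 0.3 × 3000 + 0.2 × 109000 + 0.2 × 72000 + 0.1 × 117000 + 0.2 × (-1000) = 900 + 21800 + 14400 + 11700 − 200 = 48600
Portfolio B = 0.1 × 157000 + 0.1 × (-18334) + 0.1 × 75000 + 0.4 × 117000 + 0.3 × 134000 = 15700 − 1833.4 + 7500 + 46800 + 40200 = 108366.6

Portfolio B ($108,366.60)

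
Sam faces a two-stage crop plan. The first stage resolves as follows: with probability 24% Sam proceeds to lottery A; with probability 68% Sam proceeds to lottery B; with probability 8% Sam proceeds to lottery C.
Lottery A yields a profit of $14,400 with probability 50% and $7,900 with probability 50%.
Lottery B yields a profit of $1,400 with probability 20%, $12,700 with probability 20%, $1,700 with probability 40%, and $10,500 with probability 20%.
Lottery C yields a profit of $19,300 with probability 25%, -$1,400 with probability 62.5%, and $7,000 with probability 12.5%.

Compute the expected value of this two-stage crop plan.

EV(A) = 0.5 × 14400 + 0.5 × 7900 = 7200 + 3950 = 11150
EV(B) = 0.2 × 1400 + 0.2 × 12700 + 0.4 × 1700 + 0.2 × 10500 = 280 + 2540 + 680 + 2100 = 5600
EV(C) = 0.25 × 19300 + 0.625 × (-1400) + 0.125 × 7000 = 4825 − 875 + 875 = 4825
Overall = 0.24 × 11150 + 0.68 × 5600 + 0.08 × 4825 = 2676 + 3808 + 386 = 6870

$6,870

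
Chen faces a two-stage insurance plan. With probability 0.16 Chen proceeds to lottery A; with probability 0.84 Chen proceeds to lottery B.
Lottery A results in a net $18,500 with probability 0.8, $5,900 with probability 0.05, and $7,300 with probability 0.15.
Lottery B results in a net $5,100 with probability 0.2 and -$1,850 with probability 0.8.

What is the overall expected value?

EV(A) = 0.8 × 18500 + 0.05 × 5900 + 0.15 × 7300 = 14800 + 295 + 1095 = 16190
EV(B) = 0.2 × 5100 + 0.8 × (-1850) = 1020 − 1480 = -460
Overall = 0.16 × 16190 + 0.84 × (-460) = 2590.4 − 386.4 = 2204

$2,204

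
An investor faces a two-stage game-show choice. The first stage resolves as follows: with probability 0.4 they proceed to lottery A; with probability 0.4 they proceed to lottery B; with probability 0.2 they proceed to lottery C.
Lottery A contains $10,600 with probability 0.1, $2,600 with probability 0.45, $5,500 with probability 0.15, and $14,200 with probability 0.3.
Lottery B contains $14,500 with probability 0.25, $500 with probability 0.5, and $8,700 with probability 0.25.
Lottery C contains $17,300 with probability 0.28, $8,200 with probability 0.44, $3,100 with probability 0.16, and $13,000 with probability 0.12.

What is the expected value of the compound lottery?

EV(A) = 0.1 × 10600 + 0.45 × 2600 + 0.15 × 5500 + 0.3 × 14200 = 1060 + 1170 + 825 + 4260 = 7315
EV(B) = 0.25 × 14500 + 0.5 × 500 + 0.25 × 8700 = 3625 + 250 + 2175 = 6050
EV(C) = 0.28 × 17300 + 0.44 × 8200 + 0.16 × 3100 + 0.12 × 13000 = 4844 + 3608 + 496 + 1560 = 10508
Overall = 0.4 × 7315 + 0.4 × 6050 + 0.2 × 10508 = 2926 + 2420 + 2101.6 = 7447.6

$7,447.60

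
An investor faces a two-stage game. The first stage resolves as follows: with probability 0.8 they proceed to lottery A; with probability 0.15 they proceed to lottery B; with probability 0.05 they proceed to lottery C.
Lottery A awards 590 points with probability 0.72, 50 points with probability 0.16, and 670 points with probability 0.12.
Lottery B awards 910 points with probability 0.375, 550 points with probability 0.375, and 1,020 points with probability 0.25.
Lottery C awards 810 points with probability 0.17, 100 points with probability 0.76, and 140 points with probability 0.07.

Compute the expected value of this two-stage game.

EV(A) = 0.72 × 590 + 0.16 × 50 + 0.12 × 670 = 424.8 + 8 + 80.4 = 513.2
EV(B) = 0.375 × 910 + 0.375 × 550 + 0.25 × 1020 = 341.25 + 206.25 + 255 = 802.5
EV(C) = 0.17 × 810 + 0.76 × 100 + 0.07 × 140 = 137.7 + 76 + 9.8 = 223.5
Overall = 0.8 × 513.2 + 0.15 × 802.5 + 0.05 × 223.5 = 410.56 + 120.375 + 11.175 = 542.11

542.11 points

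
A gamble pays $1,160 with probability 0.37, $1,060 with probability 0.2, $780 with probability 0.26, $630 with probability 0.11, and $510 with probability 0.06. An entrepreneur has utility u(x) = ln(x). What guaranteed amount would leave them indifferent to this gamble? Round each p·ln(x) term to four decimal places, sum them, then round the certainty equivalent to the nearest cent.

$914.61

E[u] = 0.37·ln(1160) + 0.2·ln(1060) + 0.26·ln(780) + 0.11·ln(630) + 0.06·ln(510) = 2.6108 + 1.3932 + 1.7314 + 0.7090 + 0.3741 = 6.8185
CE = e^6.8185 ≈ 914.61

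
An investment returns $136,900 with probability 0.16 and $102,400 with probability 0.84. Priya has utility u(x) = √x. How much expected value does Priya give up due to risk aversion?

E[u] = 0.16·√136900 + 0.84·√102400 = 0.16·370 + 0.84·320 = 328
CE = (328)² = 107584
Risk premium = EV − CE = 107920 − 107584 = 336

$336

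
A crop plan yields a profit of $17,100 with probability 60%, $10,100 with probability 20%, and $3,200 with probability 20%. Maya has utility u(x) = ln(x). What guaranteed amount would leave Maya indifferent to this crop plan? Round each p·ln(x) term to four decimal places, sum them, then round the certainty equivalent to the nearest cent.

E[u] = 0.6·ln(17100) + 0.2·ln(10100) + 0.2·ln(3200) = 5.8481 + 1.8441 + 1.6142 = 9.3064
CE = e^9.3064 ≈ 11008.25

$11,008.25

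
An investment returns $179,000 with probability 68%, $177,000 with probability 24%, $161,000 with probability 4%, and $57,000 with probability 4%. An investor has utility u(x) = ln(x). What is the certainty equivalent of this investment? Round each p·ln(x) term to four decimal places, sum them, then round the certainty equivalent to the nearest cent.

$169,803.98

E[u] = 0.68·ln(179000) + 0.24·ln(177000) + 0.04·ln(161000) + 0.04·ln(57000) = 8.2247 + 2.9001 + 0.4796 + 0.4380 = 12.0424
CE = e^12.0424 ≈ 169803.98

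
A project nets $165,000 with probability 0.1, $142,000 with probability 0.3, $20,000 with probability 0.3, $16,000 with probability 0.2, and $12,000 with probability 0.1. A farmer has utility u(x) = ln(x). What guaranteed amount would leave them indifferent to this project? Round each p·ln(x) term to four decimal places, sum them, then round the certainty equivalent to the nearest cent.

E[u] = 0.1·ln(165000) + 0.3·ln(142000) + 0.3·ln(20000) + 0.2·ln(16000) + 0.1·ln(12000) = 1.2014 + 3.5591 + 2.9710 + 1.9361 + 0.9393 = 10.6069
CE = e^10.6069 ≈ 40412.73

$40,412.73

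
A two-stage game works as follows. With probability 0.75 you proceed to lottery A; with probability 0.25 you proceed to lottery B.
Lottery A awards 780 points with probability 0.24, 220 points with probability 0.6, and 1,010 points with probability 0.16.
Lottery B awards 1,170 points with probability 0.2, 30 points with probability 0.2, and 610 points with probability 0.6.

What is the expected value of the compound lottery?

512.1 points

EV(A) = 0.24 × 780 + 0.6 × 220 + 0.16 × 1010 = 187.2 + 132 + 161.6 = 480.8
EV(B) = 0.2 × 1170 + 0.2 × 30 + 0.6 × 610 = 234 + 6 + 366 = 606
Overall = 0.75 × 480.8 + 0.25 × 606 = 360.6 + 151.5 = 512.1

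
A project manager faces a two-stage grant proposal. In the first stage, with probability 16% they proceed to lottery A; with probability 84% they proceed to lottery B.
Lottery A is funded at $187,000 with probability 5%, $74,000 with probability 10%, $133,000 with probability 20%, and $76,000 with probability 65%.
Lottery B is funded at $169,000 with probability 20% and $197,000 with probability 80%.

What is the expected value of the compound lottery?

EV(A) = 0.05 × 187000 + 0.1 × 74000 + 0.2 × 133000 + 0.65 × 76000 = 9350 + 7400 + 26600 + 49400 = 92750
EV(B) = 0.2 × 169000 + 0.8 × 197000 = 33800 + 157600 = 191400
Overall = 0.16 × 92750 + 0.84 × 191400 = 14840 + 160776 = 175616

$175,616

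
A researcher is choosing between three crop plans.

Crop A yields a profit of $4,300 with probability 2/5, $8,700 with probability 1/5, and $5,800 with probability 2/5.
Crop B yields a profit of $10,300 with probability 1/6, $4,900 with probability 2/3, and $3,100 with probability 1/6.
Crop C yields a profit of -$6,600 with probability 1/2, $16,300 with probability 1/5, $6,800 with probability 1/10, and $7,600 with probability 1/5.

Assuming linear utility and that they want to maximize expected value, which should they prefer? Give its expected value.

Crop A = 2/5 × 4300 + 1/5 × 8700 + 2/5 × 5800 = 1720 + 1740 + 2320 = 5780
Crop B = 1/6 × 10300 + 2/3 × 4900 + 1/6 × 3100 = 1716.6667 + 3266.6667 + 516.6667 = 5500
Crop C = 1/2 × (-6600) + 1/5 × 16300 + 1/10 × 6800 + 1/5 × 7600 = -3300 + 3260 + 680 + 1520 = 2160

Crop A ($5,780)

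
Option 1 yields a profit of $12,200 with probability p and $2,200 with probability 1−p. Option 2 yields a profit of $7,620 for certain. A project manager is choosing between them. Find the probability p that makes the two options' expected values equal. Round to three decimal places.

p·12200 + (1−p)·2200 = 7620
10000p + 2200 = 7620
p = (7620 − 2200) / 10000

p = 0.542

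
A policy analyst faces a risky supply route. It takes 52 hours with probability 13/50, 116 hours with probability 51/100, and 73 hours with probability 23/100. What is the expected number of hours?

89.47 hours

EV = 13/50 × 52 + 51/100 × 116 + 23/100 × 73 = 13.52 + 59.16 + 16.79 = 89.47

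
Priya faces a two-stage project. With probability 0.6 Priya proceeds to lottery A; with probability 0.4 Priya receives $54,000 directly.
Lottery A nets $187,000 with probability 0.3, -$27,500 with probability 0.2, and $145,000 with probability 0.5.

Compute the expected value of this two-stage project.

EV(A) = 0.3 × 187000 + 0.2 × (-27500) + 0.5 × 145000 = 56100 − 5500 + 72500 = 123100
Branch B: 54000 (certain)
Overall = 0.6 × 123100 + 0.4 × 54000 = 73860 + 21600 = 95460

$95,460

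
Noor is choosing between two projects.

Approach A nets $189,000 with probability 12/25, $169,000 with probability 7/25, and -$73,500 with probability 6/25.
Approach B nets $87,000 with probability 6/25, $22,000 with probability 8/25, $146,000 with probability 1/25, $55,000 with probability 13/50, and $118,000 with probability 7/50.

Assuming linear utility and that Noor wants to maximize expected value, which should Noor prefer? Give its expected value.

Approach A = 12/25 × 189000 + 7/25 × 169000 + 6/25 × (-73500) = 90720 + 47320 − 17640 = 120400
Approach B = 6/25 × 87000 + 8/25 × 22000 + 1/25 × 146000 + 13/50 × 55000 + 7/50 × 118000 = 20880 + 7040 + 5840 + 14300 + 16520 = 64580

Approach A ($120,400)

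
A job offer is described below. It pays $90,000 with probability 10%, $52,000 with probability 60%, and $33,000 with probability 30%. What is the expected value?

EV = 0.1 × 90000 + 0.6 × 52000 + 0.3 × 33000 = 9000 + 31200 + 9900 = 50100

$50,100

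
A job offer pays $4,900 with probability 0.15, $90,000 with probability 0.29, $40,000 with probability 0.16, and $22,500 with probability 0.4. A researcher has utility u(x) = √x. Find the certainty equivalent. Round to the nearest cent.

E[u] = 0.15·√4900 + 0.29·√90000 + 0.16·√40000 + 0.4·√22500 = 0.15·70 + 0.29·300 + 0.16·200 + 0.4·150 = 189.5
CE = (189.5)² = 35910.25

$35,910.25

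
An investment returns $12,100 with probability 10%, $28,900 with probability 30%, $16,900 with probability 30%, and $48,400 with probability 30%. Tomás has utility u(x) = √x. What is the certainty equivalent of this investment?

E[u] = 0.1·√12100 + 0.3·√28900 + 0.3·√16900 + 0.3·√48400 = 0.1·110 + 0.3·170 + 0.3·130 + 0.3·220 = 167
CE = (167)² = 27889

$27,889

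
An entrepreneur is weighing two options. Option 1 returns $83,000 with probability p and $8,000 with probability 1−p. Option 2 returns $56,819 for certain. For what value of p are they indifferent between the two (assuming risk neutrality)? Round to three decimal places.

p·83000 + (1−p)·8000 = 56819
75000p + 8000 = 56819
p = (56819 − 8000) / 75000

p = 0.651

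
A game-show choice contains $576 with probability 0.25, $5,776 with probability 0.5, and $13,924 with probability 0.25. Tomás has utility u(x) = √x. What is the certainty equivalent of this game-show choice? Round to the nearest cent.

$5,402.25

E[u] = 0.25·√576 + 0.5·√5776 + 0.25·√13924 = 0.25·24 + 0.5·76 + 0.25·118 = 73.5
CE = (73.5)² = 5402.25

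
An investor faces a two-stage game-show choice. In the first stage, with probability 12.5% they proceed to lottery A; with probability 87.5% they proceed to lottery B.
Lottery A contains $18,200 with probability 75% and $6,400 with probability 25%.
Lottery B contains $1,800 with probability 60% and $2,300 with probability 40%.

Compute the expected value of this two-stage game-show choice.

EV(A) = 0.75 × 18200 + 0.25 × 6400 = 13650 + 1600 = 15250
EV(B) = 0.6 × 1800 + 0.4 × 2300 = 1080 + 920 = 2000
Overall = 0.125 × 15250 + 0.875 × 2000 = 1906.25 + 1750 = 3656.25

$3,656.25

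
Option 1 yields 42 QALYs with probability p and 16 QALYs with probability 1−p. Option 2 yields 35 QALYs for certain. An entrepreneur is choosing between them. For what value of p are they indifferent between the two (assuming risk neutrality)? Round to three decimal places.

p·42 + (1−p)·16 = 35
26p + 16 = 35
p = (35 − 16) / 26

p = 0.731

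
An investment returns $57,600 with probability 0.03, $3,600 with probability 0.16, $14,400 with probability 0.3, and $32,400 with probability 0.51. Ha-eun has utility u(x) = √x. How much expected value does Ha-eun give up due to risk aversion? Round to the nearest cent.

$2,238.84

E[u] = 0.03·√57600 + 0.16·√3600 + 0.3·√14400 + 0.51·√32400 = 0.03·240 + 0.16·60 + 0.3·120 + 0.51·180 = 144.6
CE = (144.6)² = 20909.16
Risk premium = EV − CE = 23148 − 20909.16 = 2238.84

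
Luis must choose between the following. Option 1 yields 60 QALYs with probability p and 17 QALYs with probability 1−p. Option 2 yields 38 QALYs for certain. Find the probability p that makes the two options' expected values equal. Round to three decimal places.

p = 0.488

p·60 + (1−p)·17 = 38
43p + 17 = 38
p = (38 − 17) / 43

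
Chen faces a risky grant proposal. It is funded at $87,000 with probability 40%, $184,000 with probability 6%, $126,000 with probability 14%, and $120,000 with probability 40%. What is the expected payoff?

EV = 0.4 × 87000 + 0.06 × 184000 + 0.14 × 126000 + 0.4 × 120000 = 34800 + 11040 + 17640 + 48000 = 111480

$111,480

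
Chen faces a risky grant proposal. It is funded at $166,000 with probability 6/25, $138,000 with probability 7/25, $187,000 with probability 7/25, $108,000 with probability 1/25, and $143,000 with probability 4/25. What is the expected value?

$158,040

EV = 6/25 × 166000 + 7/25 × 138000 + 7/25 × 187000 + 1/25 × 108000 + 4/25 × 143000 = 39840 + 38640 + 52360 + 4320 + 22880 = 158040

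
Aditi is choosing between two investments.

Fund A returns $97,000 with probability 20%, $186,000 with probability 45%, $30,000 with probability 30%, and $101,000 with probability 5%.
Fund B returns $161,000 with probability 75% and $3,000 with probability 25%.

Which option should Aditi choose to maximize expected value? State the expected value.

Fund B ($121,500)

Fund A = 0.2 × 97000 + 0.45 × 186000 + 0.3 × 30000 + 0.05 × 101000 = 19400 + 83700 + 9000 + 5050 = 117150
Fund B = 0.75 × 161000 + 0.25 × 3000 = 120750 + 750 = 121500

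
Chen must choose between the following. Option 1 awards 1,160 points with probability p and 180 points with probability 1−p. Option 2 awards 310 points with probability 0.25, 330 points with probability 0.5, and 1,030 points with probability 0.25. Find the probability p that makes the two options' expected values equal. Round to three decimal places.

EV(Option 2) = 0.25 × 310 + 0.5 × 330 + 0.25 × 1030 = 77.5 + 165 + 257.5 = 500
p·1160 + (1−p)·180 = 500
980p + 180 = 500
p = (500 − 180) / 980

p = 0.327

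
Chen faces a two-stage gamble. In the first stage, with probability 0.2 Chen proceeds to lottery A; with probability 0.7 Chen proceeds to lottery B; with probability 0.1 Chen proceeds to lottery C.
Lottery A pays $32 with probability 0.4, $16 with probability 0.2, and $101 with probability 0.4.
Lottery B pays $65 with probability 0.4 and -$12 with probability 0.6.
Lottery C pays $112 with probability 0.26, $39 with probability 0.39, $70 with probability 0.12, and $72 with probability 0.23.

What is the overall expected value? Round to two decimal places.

EV(A) = 0.4 × 32 + 0.2 × 16 + 0.4 × 101 = 12.8 + 3.2 + 40.4 = 56.4
EV(B) = 0.4 × 65 + 0.6 × (-12) = 26 − 7.2 = 18.8
EV(C) = 0.26 × 112 + 0.39 × 39 + 0.12 × 70 + 0.23 × 72 = 29.12 + 15.21 + 8.4 + 16.56 = 69.29
Overall = 0.2 × 56.4 + 0.7 × 18.8 + 0.1 × 69.29 = 11.28 + 13.16 + 6.929 = 31.369

$31.37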